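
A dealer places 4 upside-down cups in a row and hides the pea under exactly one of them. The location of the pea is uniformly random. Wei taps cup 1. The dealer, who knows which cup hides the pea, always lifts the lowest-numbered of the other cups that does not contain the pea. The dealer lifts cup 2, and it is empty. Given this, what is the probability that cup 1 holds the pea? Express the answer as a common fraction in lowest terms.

Consider each possible location of the pea in turn.
If it is under any of cups 1, 3, and 4 (prior 1/4 each): cup 2 is the lowest-numbered option available, probability 1; weight (1/4)·1 = 1/4 each.
If it is under cup 2 (prior 1/4): the dealer opened cup 2, so this case is ruled out; weight (1/4)·0 = 0.
The weights sum to 3/4.
So P(the pea under cup 1 | the dealer opened cup 2) = (1/4) / (3/4) = 1/3.

1/3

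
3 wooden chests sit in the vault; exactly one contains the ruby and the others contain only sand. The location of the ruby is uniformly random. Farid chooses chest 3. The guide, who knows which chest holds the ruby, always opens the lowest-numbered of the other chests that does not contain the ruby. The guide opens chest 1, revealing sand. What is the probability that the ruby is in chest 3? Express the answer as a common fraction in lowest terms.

1/2

Apply Bayes' rule, conditioning on where the ruby actually is.
If it is in chest 1 (prior 1/3): the guide opened chest 1, so this case is ruled out; weight (1/3)·0 = 0.
If it is in either of chests 2 and 3 (prior 1/3 each): chest 1 is the lowest-numbered option available, probability 1; weight (1/3)·1 = 1/3 each.
The weights sum to 2/3.
So P(the ruby in chest 3 | the guide opened chest 1) = (1/3) / (2/3) = 1/2.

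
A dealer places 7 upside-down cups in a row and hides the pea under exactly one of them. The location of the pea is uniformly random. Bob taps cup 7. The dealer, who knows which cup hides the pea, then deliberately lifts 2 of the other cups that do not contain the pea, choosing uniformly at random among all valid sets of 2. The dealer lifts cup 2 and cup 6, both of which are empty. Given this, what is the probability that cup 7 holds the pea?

Apply Bayes' rule, conditioning on where the pea actually is.
If it is under any of cups 1, 3, 4, and 5 (prior 1/7 each): the dealer has 10 equally likely choices, so probability 1/10; weight (1/7)·(1/10) = 1/70 each.
If it is under either of cups 2 and 6 (prior 1/7 each): that cup was opened and seen not to hold the prize — ruled out; weight (1/7)·0 = 0 each.
If it is under cup 7 (prior 1/7): the dealer has 15 equally likely choices, so probability 1/15; weight (1/7)·(1/15) = 1/105.
The weights sum to 1/15.
So P(the pea under cup 7 | the dealer opened cup 2 and cup 6) = (1/105) / (1/15) = 1/7.

1/7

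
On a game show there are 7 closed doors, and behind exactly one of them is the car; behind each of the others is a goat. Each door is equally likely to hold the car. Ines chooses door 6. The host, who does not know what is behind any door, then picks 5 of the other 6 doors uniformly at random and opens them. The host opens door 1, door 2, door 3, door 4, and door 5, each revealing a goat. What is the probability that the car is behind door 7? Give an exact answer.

1/2

Because the host chose which doors to open without knowing where the car is, the choice is independent of the prize location. Learning that none of the 5 opened doors holds the car simply rules out those 5 locations and leaves the remaining 2 doors still equally likely by symmetry.
So P(the car behind door 7) = 1/2.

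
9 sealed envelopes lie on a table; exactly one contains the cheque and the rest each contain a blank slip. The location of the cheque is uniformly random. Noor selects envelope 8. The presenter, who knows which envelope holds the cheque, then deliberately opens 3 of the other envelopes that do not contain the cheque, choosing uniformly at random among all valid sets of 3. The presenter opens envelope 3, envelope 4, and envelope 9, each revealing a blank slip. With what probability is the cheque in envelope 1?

8/45

Consider each possible location of the cheque in turn.
If it is in any of envelopes 1, 2, 5, 6, and 7 (prior 1/9 each): the presenter has 35 equally likely choices, so probability 1/35; weight (1/9)·(1/35) = 1/315 each.
If it is in any of envelopes 3, 4, and 9 (prior 1/9 each): that envelope was opened and seen not to hold the prize — ruled out; weight (1/9)·0 = 0 each.
If it is in envelope 8 (prior 1/9): the presenter has 56 equally likely choices, so probability 1/56; weight (1/9)·(1/56) = 1/504.
The weights sum to 1/56.
So P(the cheque in envelope 1 | the presenter opened envelope 3, envelope 4, and envelope 9) = (1/315) / (1/56) = 8/45.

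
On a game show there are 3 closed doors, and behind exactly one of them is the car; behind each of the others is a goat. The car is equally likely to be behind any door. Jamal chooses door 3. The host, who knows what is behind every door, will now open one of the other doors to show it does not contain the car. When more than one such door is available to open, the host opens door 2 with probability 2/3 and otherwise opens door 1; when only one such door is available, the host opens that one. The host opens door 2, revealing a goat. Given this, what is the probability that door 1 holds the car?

3/5

Condition on the true location of the car.
If it is behind door 1 (prior 1/3): only door 2 is available, probability 1; weight (1/3)·1 = 1/3.
If it is behind door 2 (prior 1/3): the host opened door 2, so this case is ruled out; weight (1/3)·0 = 0.
If it is behind door 3 (prior 1/3): door 2 is available, opened with probability 2/3; weight (1/3)·(2/3) = 2/9.
The weights sum to 5/9.
So P(the car behind door 1 | the host opened door 2) = (1/3) / (5/9) = 3/5.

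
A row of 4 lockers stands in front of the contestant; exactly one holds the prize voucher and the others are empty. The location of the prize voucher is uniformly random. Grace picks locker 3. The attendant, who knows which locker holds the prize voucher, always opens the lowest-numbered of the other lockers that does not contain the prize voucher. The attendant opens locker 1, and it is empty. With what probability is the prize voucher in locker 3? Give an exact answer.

1/3

Condition on the true location of the prize voucher.
If it is in locker 1 (prior 1/4): the attendant opened locker 1, so this case is ruled out; weight (1/4)·0 = 0.
If it is in any of lockers 2, 3, and 4 (prior 1/4 each): locker 1 is the lowest-numbered option available, probability 1; weight (1/4)·1 = 1/4 each.
The weights sum to 3/4.
So P(the prize voucher in locker 3 | the attendant opened locker 1) = (1/4) / (3/4) = 1/3.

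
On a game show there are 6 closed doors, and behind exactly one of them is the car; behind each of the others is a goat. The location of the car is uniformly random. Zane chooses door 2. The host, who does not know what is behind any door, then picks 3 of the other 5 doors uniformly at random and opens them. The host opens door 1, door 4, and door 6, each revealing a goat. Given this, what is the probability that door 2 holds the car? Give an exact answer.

Because the host chose which doors to open without knowing where the car is, the choice is independent of the prize location. Learning that none of the 3 opened doors holds the car simply rules out those 3 locations and leaves the remaining 3 doors still equally likely by symmetry.
So P(the car behind door 2) = 1/3.

1/3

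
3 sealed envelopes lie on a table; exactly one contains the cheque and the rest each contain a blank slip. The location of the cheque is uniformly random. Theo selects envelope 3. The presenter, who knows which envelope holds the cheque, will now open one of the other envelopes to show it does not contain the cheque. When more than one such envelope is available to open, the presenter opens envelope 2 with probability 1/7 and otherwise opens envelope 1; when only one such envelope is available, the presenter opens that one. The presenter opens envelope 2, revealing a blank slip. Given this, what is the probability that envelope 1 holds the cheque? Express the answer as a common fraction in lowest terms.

Apply Bayes' rule, conditioning on where the cheque actually is.
If it is in envelope 1 (prior 1/3): only envelope 2 is available, probability 1; weight (1/3)·1 = 1/3.
If it is in envelope 2 (prior 1/3): the presenter opened envelope 2, so this case is ruled out; weight (1/3)·0 = 0.
If it is in envelope 3 (prior 1/3): envelope 2 is available, opened with probability 1/7; weight (1/3)·(1/7) = 1/21.
The weights sum to 8/21.
So P(the cheque in envelope 1 | the presenter opened envelope 2) = (1/3) / (8/21) = 7/8.

7/8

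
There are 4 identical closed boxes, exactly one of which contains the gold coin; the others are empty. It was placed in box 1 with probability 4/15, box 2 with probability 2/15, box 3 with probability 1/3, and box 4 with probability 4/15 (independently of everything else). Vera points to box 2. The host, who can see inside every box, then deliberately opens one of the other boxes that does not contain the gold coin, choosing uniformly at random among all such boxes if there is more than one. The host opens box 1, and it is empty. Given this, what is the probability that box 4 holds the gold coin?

12/31

Consider each possible location of the gold coin in turn.
If it is in box 1 (prior 4/15): the host opened box 1, so this case is ruled out; weight (4/15)·0 = 0.
If it is in box 2 (prior 2/15): the host has 3 equally likely choices, so probability 1/3; weight (2/15)·(1/3) = 2/45.
If it is in box 3 (prior 1/3): the host has 2 equally likely choices, so probability 1/2; weight (1/3)·(1/2) = 1/6.
If it is in box 4 (prior 4/15): the host has 2 equally likely choices, so probability 1/2; weight (4/15)·(1/2) = 2/15.
The weights sum to 31/90.
So P(the gold coin in box 4 | the host opened box 1) = (2/15) / (31/90) = 12/31.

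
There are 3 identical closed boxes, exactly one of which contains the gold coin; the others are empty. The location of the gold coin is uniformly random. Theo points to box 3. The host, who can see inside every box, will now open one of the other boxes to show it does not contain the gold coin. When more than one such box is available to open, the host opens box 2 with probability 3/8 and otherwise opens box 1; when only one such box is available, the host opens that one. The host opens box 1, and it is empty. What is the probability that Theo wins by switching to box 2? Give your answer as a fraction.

Apply Bayes' rule, conditioning on where the gold coin actually is.
If it is in box 1 (prior 1/3): the host opened box 1, so this case is ruled out; weight (1/3)·0 = 0.
If it is in box 2 (prior 1/3): only box 1 is available, probability 1; weight (1/3)·1 = 1/3.
If it is in box 3 (prior 1/3): box 2 is available but not opened, probability 5/8; weight (1/3)·(5/8) = 5/24.
The weights sum to 13/24.
So P(the gold coin in box 2 | the host opened box 1) = (1/3) / (13/24) = 8/13.

8/13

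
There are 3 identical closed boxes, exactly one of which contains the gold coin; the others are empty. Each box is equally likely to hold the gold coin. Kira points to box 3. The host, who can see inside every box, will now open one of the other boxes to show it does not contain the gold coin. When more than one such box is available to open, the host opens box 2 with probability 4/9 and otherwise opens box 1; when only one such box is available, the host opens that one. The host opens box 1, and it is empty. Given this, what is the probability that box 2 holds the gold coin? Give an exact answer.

9/14

Consider each possible location of the gold coin in turn.
If it is in box 1 (prior 1/3): the host opened box 1, so this case is ruled out; weight (1/3)·0 = 0.
If it is in box 2 (prior 1/3): only box 1 is available, probability 1; weight (1/3)·1 = 1/3.
If it is in box 3 (prior 1/3): box 2 is available but not opened, probability 5/9; weight (1/3)·(5/9) = 5/27.
The weights sum to 14/27.
So P(the gold coin in box 2 | the host opened box 1) = (1/3) / (14/27) = 9/14.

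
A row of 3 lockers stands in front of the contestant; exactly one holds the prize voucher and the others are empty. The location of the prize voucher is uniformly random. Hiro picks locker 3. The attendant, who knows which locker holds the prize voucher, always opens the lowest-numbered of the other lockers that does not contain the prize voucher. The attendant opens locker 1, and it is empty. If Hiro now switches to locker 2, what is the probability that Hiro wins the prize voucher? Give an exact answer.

1/2

Consider each possible location of the prize voucher in turn.
If it is in locker 1 (prior 1/3): the attendant opened locker 1, so this case is ruled out; weight (1/3)·0 = 0.
If it is in either of lockers 2 and 3 (prior 1/3 each): locker 1 is the lowest-numbered option available, probability 1; weight (1/3)·1 = 1/3 each.
The weights sum to 2/3.
So P(the prize voucher in locker 2 | the attendant opened locker 1) = (1/3) / (2/3) = 1/2.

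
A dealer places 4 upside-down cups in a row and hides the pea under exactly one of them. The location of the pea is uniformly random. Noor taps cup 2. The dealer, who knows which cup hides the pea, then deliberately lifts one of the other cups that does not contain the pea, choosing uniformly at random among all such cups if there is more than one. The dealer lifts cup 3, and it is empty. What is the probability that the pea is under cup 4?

Condition on the true location of the pea.
If it is under either of cups 1 and 4 (prior 1/4 each): the dealer has 2 equally likely choices, so probability 1/2; weight (1/4)·(1/2) = 1/8 each.
If it is under cup 2 (prior 1/4): the dealer has 3 equally likely choices, so probability 1/3; weight (1/4)·(1/3) = 1/12.
If it is under cup 3 (prior 1/4): the dealer opened cup 3, so this case is ruled out; weight (1/4)·0 = 0.
The weights sum to 1/3.
So P(the pea under cup 4 | the dealer opened cup 3) = (1/8) / (1/3) = 3/8.

3/8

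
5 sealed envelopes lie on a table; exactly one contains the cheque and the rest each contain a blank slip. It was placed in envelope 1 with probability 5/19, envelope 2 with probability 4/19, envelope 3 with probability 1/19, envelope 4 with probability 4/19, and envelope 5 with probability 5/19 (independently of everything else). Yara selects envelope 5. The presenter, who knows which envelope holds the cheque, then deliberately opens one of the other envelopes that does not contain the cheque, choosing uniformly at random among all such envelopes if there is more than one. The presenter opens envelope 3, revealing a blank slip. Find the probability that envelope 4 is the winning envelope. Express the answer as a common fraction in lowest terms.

16/67

Condition on the true location of the cheque.
If it is in envelope 1 (prior 5/19): the presenter has 3 equally likely choices, so probability 1/3; weight (5/19)·(1/3) = 5/57.
If it is in either of envelopes 2 and 4 (prior 4/19 each): the presenter has 3 equally likely choices, so probability 1/3; weight (4/19)·(1/3) = 4/57 each.
If it is in envelope 3 (prior 1/19): the presenter opened envelope 3, so this case is ruled out; weight (1/19)·0 = 0.
If it is in envelope 5 (prior 5/19): the presenter has 4 equally likely choices, so probability 1/4; weight (5/19)·(1/4) = 5/76.
The weights sum to 67/228.
So P(the cheque in envelope 4 | the presenter opened envelope 3) = (4/57) / (67/228) = 16/67.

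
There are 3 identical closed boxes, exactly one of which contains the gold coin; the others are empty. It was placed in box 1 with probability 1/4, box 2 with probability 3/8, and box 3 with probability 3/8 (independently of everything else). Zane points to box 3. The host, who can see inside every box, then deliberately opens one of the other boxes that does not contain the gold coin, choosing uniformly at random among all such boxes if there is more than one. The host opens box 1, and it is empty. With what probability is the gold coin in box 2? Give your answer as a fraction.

2/3

Consider each possible location of the gold coin in turn.
If it is in box 1 (prior 1/4): the host opened box 1, so this case is ruled out; weight (1/4)·0 = 0.
If it is in box 2 (prior 3/8): the host has no choice, probability 1; weight (3/8)·1 = 3/8.
If it is in box 3 (prior 3/8): the host has 2 equally likely choices, so probability 1/2; weight (3/8)·(1/2) = 3/16.
The weights sum to 9/16.
So P(the gold coin in box 2 | the host opened box 1) = (3/8) / (9/16) = 2/3.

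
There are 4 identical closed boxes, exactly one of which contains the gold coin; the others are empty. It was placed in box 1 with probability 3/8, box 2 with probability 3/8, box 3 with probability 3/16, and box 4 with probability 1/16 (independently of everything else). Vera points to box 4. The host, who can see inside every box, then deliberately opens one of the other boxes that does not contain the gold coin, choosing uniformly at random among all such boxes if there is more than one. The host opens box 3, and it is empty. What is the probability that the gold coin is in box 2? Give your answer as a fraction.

9/19

Condition on the true location of the gold coin.
If it is in either of boxes 1 and 2 (prior 3/8 each): the host has 2 equally likely choices, so probability 1/2; weight (3/8)·(1/2) = 3/16 each.
If it is in box 3 (prior 3/16): the host opened box 3, so this case is ruled out; weight (3/16)·0 = 0.
If it is in box 4 (prior 1/16): the host has 3 equally likely choices, so probability 1/3; weight (1/16)·(1/3) = 1/48.
The weights sum to 19/48.
So P(the gold coin in box 2 | the host opened box 3) = (3/16) / (19/48) = 9/19.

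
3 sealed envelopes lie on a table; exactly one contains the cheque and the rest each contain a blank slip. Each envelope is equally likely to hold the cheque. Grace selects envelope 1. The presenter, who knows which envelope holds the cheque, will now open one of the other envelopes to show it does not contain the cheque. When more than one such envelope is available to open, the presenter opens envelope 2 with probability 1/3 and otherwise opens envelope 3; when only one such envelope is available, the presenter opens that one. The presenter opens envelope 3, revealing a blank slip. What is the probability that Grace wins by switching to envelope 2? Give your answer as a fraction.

3/5

Consider each possible location of the cheque in turn.
If it is in envelope 1 (prior 1/3): envelope 2 is available but not opened, probability 2/3; weight (1/3)·(2/3) = 2/9.
If it is in envelope 2 (prior 1/3): only envelope 3 is available, probability 1; weight (1/3)·1 = 1/3.
If it is in envelope 3 (prior 1/3): the presenter opened envelope 3, so this case is ruled out; weight (1/3)·0 = 0.
The weights sum to 5/9.
So P(the cheque in envelope 2 | the presenter opened envelope 3) = (1/3) / (5/9) = 3/5.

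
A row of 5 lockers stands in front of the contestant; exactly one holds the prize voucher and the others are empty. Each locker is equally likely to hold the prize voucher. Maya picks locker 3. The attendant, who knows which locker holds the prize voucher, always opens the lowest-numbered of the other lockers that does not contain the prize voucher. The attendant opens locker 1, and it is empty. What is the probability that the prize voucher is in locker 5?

Consider each possible location of the prize voucher in turn.
If it is in locker 1 (prior 1/5): the attendant opened locker 1, so this case is ruled out; weight (1/5)·0 = 0.
If it is in any of lockers 2, 3, 4, and 5 (prior 1/5 each): locker 1 is the lowest-numbered option available, probability 1; weight (1/5)·1 = 1/5 each.
The weights sum to 4/5.
So P(the prize voucher in locker 5 | the attendant opened locker 1) = (1/5) / (4/5) = 1/4.

1/4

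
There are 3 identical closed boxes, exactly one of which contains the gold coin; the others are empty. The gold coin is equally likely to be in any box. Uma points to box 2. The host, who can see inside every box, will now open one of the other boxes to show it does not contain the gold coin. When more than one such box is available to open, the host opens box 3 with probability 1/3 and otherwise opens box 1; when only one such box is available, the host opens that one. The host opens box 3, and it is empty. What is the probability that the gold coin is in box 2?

1/4

Condition on the true location of the gold coin.
If it is in box 1 (prior 1/3): only box 3 is available, probability 1; weight (1/3)·1 = 1/3.
If it is in box 2 (prior 1/3): box 3 is available, opened with probability 1/3; weight (1/3)·(1/3) = 1/9.
If it is in box 3 (prior 1/3): the host opened box 3, so this case is ruled out; weight (1/3)·0 = 0.
The weights sum to 4/9.
So P(the gold coin in box 2 | the host opened box 3) = (1/9) / (4/9) = 1/4.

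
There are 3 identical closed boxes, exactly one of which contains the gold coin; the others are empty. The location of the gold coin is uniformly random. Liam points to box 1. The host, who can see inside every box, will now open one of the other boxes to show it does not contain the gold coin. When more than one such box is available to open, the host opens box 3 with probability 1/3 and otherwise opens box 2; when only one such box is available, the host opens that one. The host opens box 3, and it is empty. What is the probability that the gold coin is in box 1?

Condition on the true location of the gold coin.
If it is in box 1 (prior 1/3): box 3 is available, opened with probability 1/3; weight (1/3)·(1/3) = 1/9.
If it is in box 2 (prior 1/3): only box 3 is available, probability 1; weight (1/3)·1 = 1/3.
If it is in box 3 (prior 1/3): the host opened box 3, so this case is ruled out; weight (1/3)·0 = 0.
The weights sum to 4/9.
So P(the gold coin in box 1 | the host opened box 3) = (1/9) / (4/9) = 1/4.

1/4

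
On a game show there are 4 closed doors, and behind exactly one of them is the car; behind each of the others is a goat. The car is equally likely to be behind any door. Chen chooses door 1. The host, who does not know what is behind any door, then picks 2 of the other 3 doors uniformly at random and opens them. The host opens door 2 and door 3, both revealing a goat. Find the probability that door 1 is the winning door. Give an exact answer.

1/2

Apply Bayes' rule, conditioning on where the car actually is.
If it is behind either of doors 1 and 4 (prior 1/4 each): the host picks exactly this set with probability 1/3 regardless, and none is the prize; weight (1/4)·(1/3) = 1/12 each.
If it is behind either of doors 2 and 3 (prior 1/4 each): that door was opened and seen not to hold the prize — ruled out; weight (1/4)·0 = 0 each.
The weights sum to 1/6.
So P(the car behind door 1 | the host opened door 2 and door 3) = (1/12) / (1/6) = 1/2.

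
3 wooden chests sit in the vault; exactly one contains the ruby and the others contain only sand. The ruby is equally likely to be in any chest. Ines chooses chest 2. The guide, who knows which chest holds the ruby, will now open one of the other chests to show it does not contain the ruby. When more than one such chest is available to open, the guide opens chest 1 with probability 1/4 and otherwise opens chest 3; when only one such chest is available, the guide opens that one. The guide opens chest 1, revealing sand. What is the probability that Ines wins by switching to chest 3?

Consider each possible location of the ruby in turn.
If it is in chest 1 (prior 1/3): the guide opened chest 1, so this case is ruled out; weight (1/3)·0 = 0.
If it is in chest 2 (prior 1/3): chest 1 is available, opened with probability 1/4; weight (1/3)·(1/4) = 1/12.
If it is in chest 3 (prior 1/3): only chest 1 is available, probability 1; weight (1/3)·1 = 1/3.
The weights sum to 5/12.
So P(the ruby in chest 3 | the guide opened chest 1) = (1/3) / (5/12) = 4/5.

4/5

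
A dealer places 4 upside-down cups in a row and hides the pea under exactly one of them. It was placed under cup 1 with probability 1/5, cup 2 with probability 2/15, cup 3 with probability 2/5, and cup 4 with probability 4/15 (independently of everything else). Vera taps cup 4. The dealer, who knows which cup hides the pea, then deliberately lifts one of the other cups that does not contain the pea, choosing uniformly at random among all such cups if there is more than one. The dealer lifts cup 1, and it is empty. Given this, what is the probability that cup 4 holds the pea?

Consider each possible location of the pea in turn.
If it is under cup 1 (prior 1/5): the dealer opened cup 1, so this case is ruled out; weight (1/5)·0 = 0.
If it is under cup 2 (prior 2/15): the dealer has 2 equally likely choices, so probability 1/2; weight (2/15)·(1/2) = 1/15.
If it is under cup 3 (prior 2/5): the dealer has 2 equally likely choices, so probability 1/2; weight (2/5)·(1/2) = 1/5.
If it is under cup 4 (prior 4/15): the dealer has 3 equally likely choices, so probability 1/3; weight (4/15)·(1/3) = 4/45.
The weights sum to 16/45.
So P(the pea under cup 4 | the dealer opened cup 1) = (4/45) / (16/45) = 1/4.

1/4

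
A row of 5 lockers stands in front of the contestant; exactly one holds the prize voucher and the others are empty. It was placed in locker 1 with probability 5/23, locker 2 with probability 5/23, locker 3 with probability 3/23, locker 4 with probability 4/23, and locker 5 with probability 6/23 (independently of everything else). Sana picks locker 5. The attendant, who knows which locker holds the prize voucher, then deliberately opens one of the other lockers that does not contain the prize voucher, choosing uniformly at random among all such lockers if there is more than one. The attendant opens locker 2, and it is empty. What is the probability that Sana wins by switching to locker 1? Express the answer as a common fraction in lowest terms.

10/33

Consider each possible location of the prize voucher in turn.
If it is in locker 1 (prior 5/23): the attendant has 3 equally likely choices, so probability 1/3; weight (5/23)·(1/3) = 5/69.
If it is in locker 2 (prior 5/23): the attendant opened locker 2, so this case is ruled out; weight (5/23)·0 = 0.
If it is in locker 3 (prior 3/23): the attendant has 3 equally likely choices, so probability 1/3; weight (3/23)·(1/3) = 1/23.
If it is in locker 4 (prior 4/23): the attendant has 3 equally likely choices, so probability 1/3; weight (4/23)·(1/3) = 4/69.
If it is in locker 5 (prior 6/23): the attendant has 4 equally likely choices, so probability 1/4; weight (6/23)·(1/4) = 3/46.
The weights sum to 11/46.
So P(the prize voucher in locker 1 | the attendant opened locker 2) = (5/69) / (11/46) = 10/33.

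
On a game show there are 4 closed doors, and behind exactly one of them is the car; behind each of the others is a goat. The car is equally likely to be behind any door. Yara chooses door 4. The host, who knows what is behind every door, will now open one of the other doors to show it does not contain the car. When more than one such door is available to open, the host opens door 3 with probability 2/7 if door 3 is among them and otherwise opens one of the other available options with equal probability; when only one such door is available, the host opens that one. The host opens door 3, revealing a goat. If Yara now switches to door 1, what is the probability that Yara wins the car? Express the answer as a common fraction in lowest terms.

Condition on the true location of the car.
If it is behind any of doors 1, 2, and 4 (prior 1/4 each): door 3 is available, opened with probability 2/7; weight (1/4)·(2/7) = 1/14 each.
If it is behind door 3 (prior 1/4): the host opened door 3, so this case is ruled out; weight (1/4)·0 = 0.
The weights sum to 3/14.
So P(the car behind door 1 | the host opened door 3) = (1/14) / (3/14) = 1/3.

1/3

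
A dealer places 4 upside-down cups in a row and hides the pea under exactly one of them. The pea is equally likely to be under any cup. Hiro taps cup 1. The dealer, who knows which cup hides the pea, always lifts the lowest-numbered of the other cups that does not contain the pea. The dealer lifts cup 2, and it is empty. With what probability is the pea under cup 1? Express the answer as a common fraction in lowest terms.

1/3

Apply Bayes' rule, conditioning on where the pea actually is.
If it is under any of cups 1, 3, and 4 (prior 1/4 each): cup 2 is the lowest-numbered option available, probability 1; weight (1/4)·1 = 1/4 each.
If it is under cup 2 (prior 1/4): the dealer opened cup 2, so this case is ruled out; weight (1/4)·0 = 0.
The weights sum to 3/4.
So P(the pea under cup 1 | the dealer opened cup 2) = (1/4) / (3/4) = 1/3.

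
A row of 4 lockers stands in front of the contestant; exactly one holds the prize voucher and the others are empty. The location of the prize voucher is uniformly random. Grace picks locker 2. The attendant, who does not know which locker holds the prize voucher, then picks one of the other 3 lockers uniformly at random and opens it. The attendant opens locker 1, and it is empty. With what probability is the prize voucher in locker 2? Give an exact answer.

1/3

Consider each possible location of the prize voucher in turn.
If it is in locker 1 (prior 1/4): the attendant opened locker 1, so this case is ruled out; weight (1/4)·0 = 0.
If it is in any of lockers 2, 3, and 4 (prior 1/4 each): the attendant picks locker 1 with probability 1/3 regardless, and it is not the prize; weight (1/4)·(1/3) = 1/12 each.
The weights sum to 1/4.
So P(the prize voucher in locker 2 | the attendant opened locker 1) = (1/12) / (1/4) = 1/3.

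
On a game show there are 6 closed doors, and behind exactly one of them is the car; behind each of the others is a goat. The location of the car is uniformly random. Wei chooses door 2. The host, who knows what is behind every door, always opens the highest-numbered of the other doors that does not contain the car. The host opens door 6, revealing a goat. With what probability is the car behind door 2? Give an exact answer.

Condition on the true location of the car.
If it is behind any of doors 1, 2, 3, 4, and 5 (prior 1/6 each): door 6 is the highest-numbered option available, probability 1; weight (1/6)·1 = 1/6 each.
If it is behind door 6 (prior 1/6): the host opened door 6, so this case is ruled out; weight (1/6)·0 = 0.
The weights sum to 5/6.
So P(the car behind door 2 | the host opened door 6) = (1/6) / (5/6) = 1/5.

1/5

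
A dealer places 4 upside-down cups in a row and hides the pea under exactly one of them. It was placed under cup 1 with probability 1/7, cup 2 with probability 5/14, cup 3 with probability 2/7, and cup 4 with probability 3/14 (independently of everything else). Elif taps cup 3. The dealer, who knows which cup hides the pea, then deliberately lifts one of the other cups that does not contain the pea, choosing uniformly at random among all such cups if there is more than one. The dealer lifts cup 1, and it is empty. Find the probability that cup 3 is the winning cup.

Consider each possible location of the pea in turn.
If it is under cup 1 (prior 1/7): the dealer opened cup 1, so this case is ruled out; weight (1/7)·0 = 0.
If it is under cup 2 (prior 5/14): the dealer has 2 equally likely choices, so probability 1/2; weight (5/14)·(1/2) = 5/28.
If it is under cup 3 (prior 2/7): the dealer has 3 equally likely choices, so probability 1/3; weight (2/7)·(1/3) = 2/21.
If it is under cup 4 (prior 3/14): the dealer has 2 equally likely choices, so probability 1/2; weight (3/14)·(1/2) = 3/28.
The weights sum to 8/21.
So P(the pea under cup 3 | the dealer opened cup 1) = (2/21) / (8/21) = 1/4.

1/4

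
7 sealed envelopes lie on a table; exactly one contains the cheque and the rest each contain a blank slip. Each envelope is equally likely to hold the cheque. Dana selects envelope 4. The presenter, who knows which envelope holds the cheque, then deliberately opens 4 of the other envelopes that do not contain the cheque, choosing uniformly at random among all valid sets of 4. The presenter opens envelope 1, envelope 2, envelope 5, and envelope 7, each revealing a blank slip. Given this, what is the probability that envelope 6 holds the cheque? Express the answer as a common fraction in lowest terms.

Consider each possible location of the cheque in turn.
If it is in any of envelopes 1, 2, 5, and 7 (prior 1/7 each): that envelope was opened and seen not to hold the prize — ruled out; weight (1/7)·0 = 0 each.
If it is in either of envelopes 3 and 6 (prior 1/7 each): the presenter has 5 equally likely choices, so probability 1/5; weight (1/7)·(1/5) = 1/35 each.
If it is in envelope 4 (prior 1/7): the presenter has 15 equally likely choices, so probability 1/15; weight (1/7)·(1/15) = 1/105.
The weights sum to 1/15.
So P(the cheque in envelope 6 | the presenter opened envelope 1, envelope 2, envelope 5, and envelope 7) = (1/35) / (1/15) = 3/7.

3/7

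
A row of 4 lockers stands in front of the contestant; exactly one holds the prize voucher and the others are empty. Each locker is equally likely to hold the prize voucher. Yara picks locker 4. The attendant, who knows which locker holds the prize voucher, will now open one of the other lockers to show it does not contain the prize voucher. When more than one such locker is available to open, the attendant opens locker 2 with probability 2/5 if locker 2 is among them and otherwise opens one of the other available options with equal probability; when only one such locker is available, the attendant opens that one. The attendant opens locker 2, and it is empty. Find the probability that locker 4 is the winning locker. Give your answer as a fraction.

Consider each possible location of the prize voucher in turn.
If it is in any of lockers 1, 3, and 4 (prior 1/4 each): locker 2 is available, opened with probability 2/5; weight (1/4)·(2/5) = 1/10 each.
If it is in locker 2 (prior 1/4): the attendant opened locker 2, so this case is ruled out; weight (1/4)·0 = 0.
The weights sum to 3/10.
So P(the prize voucher in locker 4 | the attendant opened locker 2) = (1/10) / (3/10) = 1/3.

1/3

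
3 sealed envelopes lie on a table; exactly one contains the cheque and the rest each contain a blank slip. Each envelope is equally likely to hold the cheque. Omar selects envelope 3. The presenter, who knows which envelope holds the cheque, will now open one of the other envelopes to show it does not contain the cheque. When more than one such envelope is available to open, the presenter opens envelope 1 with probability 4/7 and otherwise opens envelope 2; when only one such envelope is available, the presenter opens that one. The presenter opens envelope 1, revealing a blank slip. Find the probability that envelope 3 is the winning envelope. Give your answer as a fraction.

4/11

Apply Bayes' rule, conditioning on where the cheque actually is.
If it is in envelope 1 (prior 1/3): the presenter opened envelope 1, so this case is ruled out; weight (1/3)·0 = 0.
If it is in envelope 2 (prior 1/3): only envelope 1 is available, probability 1; weight (1/3)·1 = 1/3.
If it is in envelope 3 (prior 1/3): envelope 1 is available, opened with probability 4/7; weight (1/3)·(4/7) = 4/21.
The weights sum to 11/21.
So P(the cheque in envelope 3 | the presenter opened envelope 1) = (4/21) / (11/21) = 4/11.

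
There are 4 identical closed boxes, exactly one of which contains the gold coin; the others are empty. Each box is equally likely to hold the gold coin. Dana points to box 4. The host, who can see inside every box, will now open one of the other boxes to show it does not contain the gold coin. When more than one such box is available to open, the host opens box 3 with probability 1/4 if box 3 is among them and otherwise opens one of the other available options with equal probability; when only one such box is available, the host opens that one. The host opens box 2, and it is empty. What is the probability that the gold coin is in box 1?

6/13

Condition on the true location of the gold coin.
If it is in box 1 (prior 1/4): box 3 is available but not opened, probability 3/4; weight (1/4)·(3/4) = 3/16.
If it is in box 2 (prior 1/4): the host opened box 2, so this case is ruled out; weight (1/4)·0 = 0.
If it is in box 3 (prior 1/4): box 3 holds the prize so is unavailable; the host chooses uniformly among the 2 others, probability 1/2; weight (1/4)·(1/2) = 1/8.
If it is in box 4 (prior 1/4): box 3 is available but not opened; box 2 gets probability (1 − 1/4)/2 = 3/8; weight (1/4)·(3/8) = 3/32.
The weights sum to 13/32.
So P(the gold coin in box 1 | the host opened box 2) = (3/16) / (13/32) = 6/13.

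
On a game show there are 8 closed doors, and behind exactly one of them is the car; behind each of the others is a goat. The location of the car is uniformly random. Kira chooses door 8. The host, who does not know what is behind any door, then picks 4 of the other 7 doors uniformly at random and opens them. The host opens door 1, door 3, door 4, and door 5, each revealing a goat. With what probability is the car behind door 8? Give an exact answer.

1/4

Because the host chose which doors to open without knowing where the car is, the choice is independent of the prize location. Learning that none of the 4 opened doors holds the car simply rules out those 4 locations and leaves the remaining 4 doors still equally likely by symmetry.
So P(the car behind door 8) = 1/4.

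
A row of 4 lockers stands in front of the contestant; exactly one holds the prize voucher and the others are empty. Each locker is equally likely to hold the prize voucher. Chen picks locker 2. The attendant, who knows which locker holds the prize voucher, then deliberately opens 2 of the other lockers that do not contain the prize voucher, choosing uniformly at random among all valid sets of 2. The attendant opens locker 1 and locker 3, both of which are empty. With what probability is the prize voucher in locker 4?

Consider each possible location of the prize voucher in turn.
If it is in either of lockers 1 and 3 (prior 1/4 each): that locker was opened and seen not to hold the prize — ruled out; weight (1/4)·0 = 0 each.
If it is in locker 2 (prior 1/4): the attendant has 3 equally likely choices, so probability 1/3; weight (1/4)·(1/3) = 1/12.
If it is in locker 4 (prior 1/4): the attendant has no choice, probability 1; weight (1/4)·1 = 1/4.
The weights sum to 1/3.
So P(the prize voucher in locker 4 | the attendant opened locker 1 and locker 3) = (1/4) / (1/3) = 3/4.

3/4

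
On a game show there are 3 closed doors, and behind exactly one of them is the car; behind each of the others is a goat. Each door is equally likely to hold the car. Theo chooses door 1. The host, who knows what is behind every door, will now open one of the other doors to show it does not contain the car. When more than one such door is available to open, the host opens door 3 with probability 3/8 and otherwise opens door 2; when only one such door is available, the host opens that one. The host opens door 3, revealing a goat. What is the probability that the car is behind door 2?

Apply Bayes' rule, conditioning on where the car actually is.
If it is behind door 1 (prior 1/3): door 3 is available, opened with probability 3/8; weight (1/3)·(3/8) = 1/8.
If it is behind door 2 (prior 1/3): only door 3 is available, probability 1; weight (1/3)·1 = 1/3.
If it is behind door 3 (prior 1/3): the host opened door 3, so this case is ruled out; weight (1/3)·0 = 0.
The weights sum to 11/24.
So P(the car behind door 2 | the host opened door 3) = (1/3) / (11/24) = 8/11.

8/11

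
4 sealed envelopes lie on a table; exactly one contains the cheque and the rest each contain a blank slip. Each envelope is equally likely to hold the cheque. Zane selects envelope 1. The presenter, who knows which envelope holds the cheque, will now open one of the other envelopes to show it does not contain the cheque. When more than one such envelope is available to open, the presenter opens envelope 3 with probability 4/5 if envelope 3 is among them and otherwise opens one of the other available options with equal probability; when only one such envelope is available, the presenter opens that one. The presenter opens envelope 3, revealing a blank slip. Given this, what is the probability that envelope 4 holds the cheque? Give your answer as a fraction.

1/3

Apply Bayes' rule, conditioning on where the cheque actually is.
If it is in any of envelopes 1, 2, and 4 (prior 1/4 each): envelope 3 is available, opened with probability 4/5; weight (1/4)·(4/5) = 1/5 each.
If it is in envelope 3 (prior 1/4): the presenter opened envelope 3, so this case is ruled out; weight (1/4)·0 = 0.
The weights sum to 3/5.
So P(the cheque in envelope 4 | the presenter opened envelope 3) = (1/5) / (3/5) = 1/3.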